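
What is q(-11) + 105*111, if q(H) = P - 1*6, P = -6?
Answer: 11643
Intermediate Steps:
q(H) = -12 (q(H) = -6 - 1*6 = -6 - 6 = -12)
q(-11) + 105*111 = -12 + 105*111 = -12 + 11655 = 11643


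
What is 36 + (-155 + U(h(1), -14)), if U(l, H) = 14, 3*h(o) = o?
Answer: -105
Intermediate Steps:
h(o) = o/3
36 + (-155 + U(h(1), -14)) = 36 + (-155 + 14) = 36 - 141 = -105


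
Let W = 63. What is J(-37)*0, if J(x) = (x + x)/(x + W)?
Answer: 0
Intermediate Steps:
J(x) = 2*x/(63 + x) (J(x) = (x + x)/(x + 63) = (2*x)/(63 + x) = 2*x/(63 + x))
J(-37)*0 = (2*(-37)/(63 - 37))*0 = (2*(-37)/26)*0 = (2*(-37)*(1/26))*0 = -37/13*0 = 0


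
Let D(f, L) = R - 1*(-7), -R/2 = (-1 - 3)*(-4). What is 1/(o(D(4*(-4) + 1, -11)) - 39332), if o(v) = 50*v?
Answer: -1/40582 ≈ -2.4641e-5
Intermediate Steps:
R = -32 (R = -2*(-1 - 3)*(-4) = -(-8)*(-4) = -2*16 = -32)
D(f, L) = -25 (D(f, L) = -32 - 1*(-7) = -32 + 7 = -25)
1/(o(D(4*(-4) + 1, -11)) - 39332) = 1/(50*(-25) - 39332) = 1/(-1250 - 39332) = 1/(-40582) = -1/40582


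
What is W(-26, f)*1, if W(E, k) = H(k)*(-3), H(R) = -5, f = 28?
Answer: 15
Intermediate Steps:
W(E, k) = 15 (W(E, k) = -5*(-3) = 15)
W(-26, f)*1 = 15*1 = 15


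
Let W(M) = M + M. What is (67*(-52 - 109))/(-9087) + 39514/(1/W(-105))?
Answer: -75403369993/9087 ≈ -8.2979e+6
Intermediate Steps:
W(M) = 2*M
(67*(-52 - 109))/(-9087) + 39514/(1/W(-105)) = (67*(-52 - 109))/(-9087) + 39514/(1/(2*(-105))) = (67*(-161))*(-1/9087) + 39514/(1/(-210)) = -10787*(-1/9087) + 39514/(-1/210) = 10787/9087 + 39514*(-210) = 10787/9087 - 8297940 = -75403369993/9087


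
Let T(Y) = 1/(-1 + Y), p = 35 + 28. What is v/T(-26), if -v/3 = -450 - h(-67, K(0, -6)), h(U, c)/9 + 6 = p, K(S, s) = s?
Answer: -78003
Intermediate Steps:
p = 63
h(U, c) = 513 (h(U, c) = -54 + 9*63 = -54 + 567 = 513)
v = 2889 (v = -3*(-450 - 1*513) = -3*(-450 - 513) = -3*(-963) = 2889)
v/T(-26) = 2889/(1/(-1 - 26)) = 2889/(1/(-27)) = 2889/(-1/27) = 2889*(-27) = -78003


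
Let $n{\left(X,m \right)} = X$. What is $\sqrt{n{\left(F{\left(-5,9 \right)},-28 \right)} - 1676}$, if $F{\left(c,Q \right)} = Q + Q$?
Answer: $i \sqrt{1658} \approx 40.719 i$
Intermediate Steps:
$F{\left(c,Q \right)} = 2 Q$
$\sqrt{n{\left(F{\left(-5,9 \right)},-28 \right)} - 1676} = \sqrt{2 \cdot 9 - 1676} = \sqrt{18 - 1676} = \sqrt{-1658} = i \sqrt{1658}$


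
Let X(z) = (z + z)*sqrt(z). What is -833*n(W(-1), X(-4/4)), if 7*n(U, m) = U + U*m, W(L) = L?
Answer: 119 - 238*I ≈ 119.0 - 238.0*I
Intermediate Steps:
X(z) = 2*z**(3/2) (X(z) = (2*z)*sqrt(z) = 2*z**(3/2))
n(U, m) = U/7 + U*m/7 (n(U, m) = (U + U*m)/7 = U/7 + U*m/7)
-833*n(W(-1), X(-4/4)) = -119*(-1)*(1 + 2*(-4/4)**(3/2)) = -119*(-1)*(1 + 2*(-4*1/4)**(3/2)) = -119*(-1)*(1 + 2*(-1)**(3/2)) = -119*(-1)*(1 + 2*(-I)) = -119*(-1)*(1 - 2*I) = -833*(-1/7 + 2*I/7) = 119 - 238*I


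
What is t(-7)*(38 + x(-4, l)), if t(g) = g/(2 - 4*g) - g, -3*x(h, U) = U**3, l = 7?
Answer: -46487/90 ≈ -516.52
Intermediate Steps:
x(h, U) = -U**3/3
t(g) = -g + g/(2 - 4*g)
t(-7)*(38 + x(-4, l)) = ((1/2)*(-7)*(1 - 4*(-7))/(-1 + 2*(-7)))*(38 - 1/3*7**3) = ((1/2)*(-7)*(1 + 28)/(-1 - 14))*(38 - 1/3*343) = ((1/2)*(-7)*29/(-15))*(38 - 343/3) = ((1/2)*(-7)*(-1/15)*29)*(-229/3) = (203/30)*(-229/3) = -46487/90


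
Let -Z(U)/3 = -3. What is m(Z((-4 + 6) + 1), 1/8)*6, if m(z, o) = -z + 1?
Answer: -48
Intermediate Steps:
Z(U) = 9 (Z(U) = -3*(-3) = 9)
m(z, o) = 1 - z
m(Z((-4 + 6) + 1), 1/8)*6 = (1 - 1*9)*6 = (1 - 9)*6 = -8*6 = -48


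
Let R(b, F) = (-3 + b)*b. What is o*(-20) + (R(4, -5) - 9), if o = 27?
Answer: -545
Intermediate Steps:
R(b, F) = b*(-3 + b)
o*(-20) + (R(4, -5) - 9) = 27*(-20) + (4*(-3 + 4) - 9) = -540 + (4*1 - 9) = -540 + (4 - 9) = -540 - 5 = -545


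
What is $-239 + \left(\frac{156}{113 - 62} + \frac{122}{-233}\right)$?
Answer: $- \frac{936637}{3961} \approx -236.46$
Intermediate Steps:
$-239 + \left(\frac{156}{113 - 62} + \frac{122}{-233}\right) = -239 + \left(\frac{156}{113 - 62} + 122 \left(- \frac{1}{233}\right)\right) = -239 - \left(\frac{122}{233} - \frac{156}{51}\right) = -239 + \left(156 \cdot \frac{1}{51} - \frac{122}{233}\right) = -239 + \left(\frac{52}{17} - \frac{122}{233}\right) = -239 + \frac{10042}{3961} = - \frac{936637}{3961}$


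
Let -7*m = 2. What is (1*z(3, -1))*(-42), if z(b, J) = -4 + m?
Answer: 180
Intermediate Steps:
m = -2/7 (m = -⅐*2 = -2/7 ≈ -0.28571)
z(b, J) = -30/7 (z(b, J) = -4 - 2/7 = -30/7)
(1*z(3, -1))*(-42) = (1*(-30/7))*(-42) = -30/7*(-42) = 180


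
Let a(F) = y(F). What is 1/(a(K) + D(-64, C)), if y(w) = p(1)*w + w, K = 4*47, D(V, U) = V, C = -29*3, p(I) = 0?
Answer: 1/124 ≈ 0.0080645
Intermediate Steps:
C = -87
K = 188
y(w) = w (y(w) = 0*w + w = 0 + w = w)
a(F) = F
1/(a(K) + D(-64, C)) = 1/(188 - 64) = 1/124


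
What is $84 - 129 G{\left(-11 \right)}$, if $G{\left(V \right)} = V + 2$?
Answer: $1245$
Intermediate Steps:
$G{\left(V \right)} = 2 + V$
$84 - 129 G{\left(-11 \right)} = 84 - 129 \left(2 - 11\right) = 84 - -1161 = 84 + 1161 = 1245$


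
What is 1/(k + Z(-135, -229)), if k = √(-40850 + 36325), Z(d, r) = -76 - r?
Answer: 153/27934 - 5*I*√181/27934 ≈ 0.0054772 - 0.0024081*I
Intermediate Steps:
k = 5*I*√181 (k = √(-4525) = 5*I*√181 ≈ 67.268*I)
1/(k + Z(-135, -229)) = 1/(5*I*√181 + (-76 - 1*(-229))) = 1/(5*I*√181 + (-76 + 229)) = 1/(5*I*√181 + 153) = 1/(153 + 5*I*√181)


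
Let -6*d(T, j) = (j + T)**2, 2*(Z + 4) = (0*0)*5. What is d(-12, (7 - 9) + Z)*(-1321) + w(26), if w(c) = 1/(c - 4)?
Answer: 1569349/22 ≈ 71334.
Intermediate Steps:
Z = -4 (Z = -4 + ((0*0)*5)/2 = -4 + (0*5)/2 = -4 + (1/2)*0 = -4 + 0 = -4)
d(T, j) = -(T + j)**2/6 (d(T, j) = -(j + T)**2/6 = -(T + j)**2/6)
w(c) = 1/(-4 + c)
d(-12, (7 - 9) + Z)*(-1321) + w(26) = -(-12 + ((7 - 9) - 4))**2/6*(-1321) + 1/(-4 + 26) = -(-12 + (-2 - 4))**2/6*(-1321) + 1/22 = -(-12 - 6)**2/6*(-1321) + 1/22 = -1/6*(-18)**2*(-1321) + 1/22 = -1/6*324*(-1321) + 1/22 = -54*(-1321) + 1/22 = 71334 + 1/22 = 1569349/22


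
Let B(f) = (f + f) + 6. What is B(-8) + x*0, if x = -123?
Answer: -10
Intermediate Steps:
B(f) = 6 + 2*f (B(f) = 2*f + 6 = 6 + 2*f)
B(-8) + x*0 = (6 + 2*(-8)) - 123*0 = (6 - 16) + 0 = -10 + 0 = -10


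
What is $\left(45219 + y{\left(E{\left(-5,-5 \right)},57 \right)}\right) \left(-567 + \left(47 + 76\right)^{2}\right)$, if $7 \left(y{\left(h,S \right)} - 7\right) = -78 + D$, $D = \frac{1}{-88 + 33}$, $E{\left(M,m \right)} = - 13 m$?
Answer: $\frac{36213029154}{55} \approx 6.5842 \cdot 10^{8}$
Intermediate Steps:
$D = - \frac{1}{55}$ ($D = \frac{1}{-55} = - \frac{1}{55} \approx -0.018182$)
$y{\left(h,S \right)} = - \frac{228}{55}$ ($y{\left(h,S \right)} = 7 + \frac{-78 - \frac{1}{55}}{7} = 7 + \frac{1}{7} \left(- \frac{4291}{55}\right) = 7 - \frac{613}{55} = - \frac{228}{55}$)
$\left(45219 + y{\left(E{\left(-5,-5 \right)},57 \right)}\right) \left(-567 + \left(47 + 76\right)^{2}\right) = \left(45219 - \frac{228}{55}\right) \left(-567 + \left(47 + 76\right)^{2}\right) = \frac{2486817 \left(-567 + 123^{2}\right)}{55} = \frac{2486817 \left(-567 + 15129\right)}{55} = \frac{2486817}{55} \cdot 14562 = \frac{36213029154}{55}$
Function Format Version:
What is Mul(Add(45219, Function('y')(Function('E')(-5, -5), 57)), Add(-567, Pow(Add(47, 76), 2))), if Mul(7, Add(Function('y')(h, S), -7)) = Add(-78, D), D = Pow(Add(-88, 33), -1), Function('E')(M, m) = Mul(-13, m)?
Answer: Rational(36213029154, 55) ≈ 6.5842e+8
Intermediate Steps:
D = Rational(-1, 55) (D = Pow(-55, -1) = Rational(-1, 55) ≈ -0.018182)
Function('y')(h, S) = Rational(-228, 55) (Function('y')(h, S) = Add(7, Mul(Rational(1, 7), Add(-78, Rational(-1, 55)))) = Add(7, Mul(Rational(1, 7), Rational(-4291, 55))) = Add(7, Rational(-613, 55)) = Rational(-228, 55))
Mul(Add(45219, Function('y')(Function('E')(-5, -5), 57)), Add(-567, Pow(Add(47, 76), 2))) = Mul(Add(45219, Rational(-228, 55)), Add(-567, Pow(Add(47, 76), 2))) = Mul(Rational(2486817, 55), Add(-567, Pow(123, 2))) = Mul(Rational(2486817, 55), Add(-567, 15129)) = Mul(Rational(2486817, 55), 14562) = Rational(36213029154, 55)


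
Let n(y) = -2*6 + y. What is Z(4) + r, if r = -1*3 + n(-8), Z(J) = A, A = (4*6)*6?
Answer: 121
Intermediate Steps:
n(y) = -12 + y
A = 144 (A = 24*6 = 144)
Z(J) = 144
r = -23 (r = -1*3 + (-12 - 8) = -3 - 20 = -23)
Z(4) + r = 144 - 23 = 121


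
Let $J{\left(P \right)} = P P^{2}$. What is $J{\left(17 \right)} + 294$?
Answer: $5207$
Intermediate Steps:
$J{\left(P \right)} = P^{3}$
$J{\left(17 \right)} + 294 = 17^{3} + 294 = 4913 + 294 = 5207$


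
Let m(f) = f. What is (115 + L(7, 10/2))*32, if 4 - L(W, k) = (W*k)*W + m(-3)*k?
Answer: -3552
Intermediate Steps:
L(W, k) = 4 + 3*k - k*W**2 (L(W, k) = 4 - ((W*k)*W - 3*k) = 4 - (k*W**2 - 3*k) = 4 - (-3*k + k*W**2) = 4 + (3*k - k*W**2) = 4 + 3*k - k*W**2)
(115 + L(7, 10/2))*32 = (115 + (4 + 3*(10/2) - 1*10/2*7**2))*32 = (115 + (4 + 3*(10*(1/2)) - 1*10*(1/2)*49))*32 = (115 + (4 + 3*5 - 1*5*49))*32 = (115 + (4 + 15 - 245))*32 = (115 - 226)*32 = -111*32 = -3552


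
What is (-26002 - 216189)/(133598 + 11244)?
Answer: -242191/144842 ≈ -1.6721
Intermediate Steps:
(-26002 - 216189)/(133598 + 11244) = -242191/144842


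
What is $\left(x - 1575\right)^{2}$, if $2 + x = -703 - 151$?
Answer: $5909761$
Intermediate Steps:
$x = -856$ ($x = -2 - 854 = -856$)
$\left(x - 1575\right)^{2} = \left(-856 - 1575\right)^{2} = \left(-2431\right)^{2} = 5909761$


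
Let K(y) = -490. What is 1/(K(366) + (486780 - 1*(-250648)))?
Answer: 1/736938 ≈ 1.3570e-6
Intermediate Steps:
1/(K(366) + (486780 - 1*(-250648))) = 1/(-490 + (486780 - 1*(-250648))) = 1/(-490 + (486780 + 250648)) = 1/(-490 + 737428) = 1/736938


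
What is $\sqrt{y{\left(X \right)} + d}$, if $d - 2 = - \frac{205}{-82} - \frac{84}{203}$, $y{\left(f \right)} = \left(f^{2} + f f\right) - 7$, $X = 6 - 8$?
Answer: $\frac{\sqrt{17110}}{58} \approx 2.2553$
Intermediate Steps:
$X = -2$
$y{\left(f \right)} = -7 + 2 f^{2}$ ($y{\left(f \right)} = \left(f^{2} + f^{2}\right) - 7 = 2 f^{2} - 7 = -7 + 2 f^{2}$)
$d = \frac{237}{58}$ ($d = 2 - \left(- \frac{5}{2} + \frac{12}{29}\right) = 2 - - \frac{121}{58} = 2 + \left(\frac{5}{2} - \frac{12}{29}\right) = 2 + \frac{121}{58} = \frac{237}{58} \approx 4.0862$)
$\sqrt{y{\left(X \right)} + d} = \sqrt{\left(-7 + 2 \left(-2\right)^{2}\right) + \frac{237}{58}} = \sqrt{\left(-7 + 2 \cdot 4\right) + \frac{237}{58}} = \sqrt{\left(-7 + 8\right) + \frac{237}{58}} = \sqrt{1 + \frac{237}{58}} = \sqrt{\frac{295}{58}} = \frac{\sqrt{17110}}{58}$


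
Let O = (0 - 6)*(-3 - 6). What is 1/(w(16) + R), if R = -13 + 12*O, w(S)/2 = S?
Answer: 1/667 ≈ 0.0014993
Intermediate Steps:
w(S) = 2*S
O = 54 (O = -6*(-9) = 54)
R = 635 (R = -13 + 12*54 = -13 + 648 = 635)
1/(w(16) + R) = 1/(2*16 + 635) = 1/(32 + 635) = 1/667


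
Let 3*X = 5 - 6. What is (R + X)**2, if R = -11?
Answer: 1156/9 ≈ 128.44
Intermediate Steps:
X = -1/3 (X = (5 - 6)/3 = (1/3)*(-1) = -1/3 ≈ -0.33333)
(R + X)**2 = (-11 - 1/3)**2 = (-34/3)**2 = 1156/9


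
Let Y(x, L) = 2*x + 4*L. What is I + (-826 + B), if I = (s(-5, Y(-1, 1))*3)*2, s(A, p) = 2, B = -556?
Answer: -1370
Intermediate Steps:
I = 12 (I = (2*3)*2 = 6*2 = 12)
I + (-826 + B) = 12 + (-826 - 556) = 12 - 1382 = -1370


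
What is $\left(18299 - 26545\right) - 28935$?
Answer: $-37181$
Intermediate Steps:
$\left(18299 - 26545\right) - 28935 = -8246 - 28935 = -37181$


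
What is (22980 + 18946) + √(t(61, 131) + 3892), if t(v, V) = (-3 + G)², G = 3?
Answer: 41926 + 2*√973 ≈ 41988.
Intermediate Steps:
t(v, V) = 0 (t(v, V) = (-3 + 3)² = 0² = 0)
(22980 + 18946) + √(t(61, 131) + 3892) = (22980 + 18946) + √(0 + 3892) = 41926 + √3892 = 41926 + 2*√973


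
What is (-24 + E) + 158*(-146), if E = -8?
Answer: -23100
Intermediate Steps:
(-24 + E) + 158*(-146) = (-24 - 8) + 158*(-146) = -32 - 23068 = -23100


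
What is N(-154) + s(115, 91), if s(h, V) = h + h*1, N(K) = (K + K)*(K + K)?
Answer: 95094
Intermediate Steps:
N(K) = 4*K² (N(K) = (2*K)*(2*K) = 4*K²)
s(h, V) = 2*h (s(h, V) = h + h = 2*h)
N(-154) + s(115, 91) = 4*(-154)² + 2*115 = 4*23716 + 230 = 94864 + 230 = 95094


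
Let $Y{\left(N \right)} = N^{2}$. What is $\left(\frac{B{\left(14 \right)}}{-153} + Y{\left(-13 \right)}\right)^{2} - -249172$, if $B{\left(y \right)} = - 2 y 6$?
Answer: $\frac{723351997}{2601} \approx 2.7811 \cdot 10^{5}$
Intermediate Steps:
$B{\left(y \right)} = - 12 y$ ($B{\left(y \right)} = - 2 \cdot 6 y = - 12 y$)
$\left(\frac{B{\left(14 \right)}}{-153} + Y{\left(-13 \right)}\right)^{2} - -249172 = \left(\frac{\left(-12\right) 14}{-153} + \left(-13\right)^{2}\right)^{2} - -249172 = \left(\left(-168\right) \left(- \frac{1}{153}\right) + 169\right)^{2} + 249172 = \left(\frac{56}{51} + 169\right)^{2} + 249172 = \left(\frac{8675}{51}\right)^{2} + 249172 = \frac{75255625}{2601} + 249172 = \frac{723351997}{2601}$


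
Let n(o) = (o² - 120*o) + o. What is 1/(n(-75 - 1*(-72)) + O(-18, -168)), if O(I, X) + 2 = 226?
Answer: 1/590 ≈ 0.0016949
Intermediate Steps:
O(I, X) = 224 (O(I, X) = -2 + 226 = 224)
n(o) = o² - 119*o
1/(n(-75 - 1*(-72)) + O(-18, -168)) = 1/((-75 - 1*(-72))*(-119 + (-75 - 1*(-72))) + 224) = 1/((-75 + 72)*(-119 + (-75 + 72)) + 224) = 1/(-3*(-119 - 3) + 224) = 1/(-3*(-122) + 224) = 1/(366 + 224) = 1/590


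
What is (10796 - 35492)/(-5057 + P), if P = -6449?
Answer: 12348/5753 ≈ 2.1464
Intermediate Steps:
(10796 - 35492)/(-5057 + P) = (10796 - 35492)/(-5057 - 6449) = -24696/(-11506) = -24696*(-1/11506) = 12348/5753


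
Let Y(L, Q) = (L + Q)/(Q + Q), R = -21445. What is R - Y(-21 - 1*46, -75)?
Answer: -1608446/75 ≈ -21446.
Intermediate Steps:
Y(L, Q) = (L + Q)/(2*Q) (Y(L, Q) = (L + Q)/((2*Q)) = (L + Q)*(1/(2*Q)) = (L + Q)/(2*Q))
R - Y(-21 - 1*46, -75) = -21445 - ((-21 - 1*46) - 75)/(2*(-75)) = -21445 - (-1)*((-21 - 46) - 75)/(2*75) = -21445 - (-1)*(-67 - 75)/(2*75) = -21445 - (-1)*(-142)/(2*75) = -21445 - 1*71/75 = -21445 - 71/75 = -1608446/75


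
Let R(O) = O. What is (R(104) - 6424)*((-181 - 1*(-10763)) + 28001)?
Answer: -243844560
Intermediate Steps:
(R(104) - 6424)*((-181 - 1*(-10763)) + 28001) = (104 - 6424)*((-181 - 1*(-10763)) + 28001) = -6320*((-181 + 10763) + 28001) = -6320*(10582 + 28001) = -6320*38583 = -243844560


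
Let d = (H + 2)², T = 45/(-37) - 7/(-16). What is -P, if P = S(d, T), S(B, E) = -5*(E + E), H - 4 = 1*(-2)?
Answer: -2305/296 ≈ -7.7872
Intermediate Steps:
H = 2 (H = 4 + 1*(-2) = 4 - 2 = 2)
T = -461/592 (T = 45*(-1/37) - 7*(-1/16) = -45/37 + 7/16 = -461/592 ≈ -0.77872)
d = 16 (d = (2 + 2)² = 4² = 16)
S(B, E) = -10*E
P = 2305/296 (P = -10*(-461/592) = 2305/296 ≈ 7.7872)
-P = -1*2305/296 = -2305/296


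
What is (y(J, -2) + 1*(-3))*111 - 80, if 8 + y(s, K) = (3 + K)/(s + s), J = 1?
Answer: -2491/2 ≈ -1245.5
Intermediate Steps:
y(s, K) = -8 + (3 + K)/(2*s) (y(s, K) = -8 + (3 + K)/(s + s) = -8 + (3 + K)/((2*s)) = -8 + (3 + K)*(1/(2*s)) = -8 + (3 + K)/(2*s))
(y(J, -2) + 1*(-3))*111 - 80 = ((1/2)*(3 - 2 - 16*1)/1 + 1*(-3))*111 - 80 = ((1/2)*1*(3 - 2 - 16) - 3)*111 - 80 = ((1/2)*1*(-15) - 3)*111 - 80 = (-15/2 - 3)*111 - 80 = -21/2*111 - 80 = -2331/2 - 80 = -2491/2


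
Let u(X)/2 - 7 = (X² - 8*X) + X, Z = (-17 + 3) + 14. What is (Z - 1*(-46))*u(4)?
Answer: -460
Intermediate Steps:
Z = 0 (Z = -14 + 14 = 0)
u(X) = 14 - 14*X + 2*X² (u(X) = 14 + 2*((X² - 8*X) + X) = 14 + 2*(X² - 7*X) = 14 + (-14*X + 2*X²) = 14 - 14*X + 2*X²)
(Z - 1*(-46))*u(4) = (0 - 1*(-46))*(14 - 14*4 + 2*4²) = (0 + 46)*(14 - 56 + 2*16) = 46*(14 - 56 + 32) = 46*(-10) = -460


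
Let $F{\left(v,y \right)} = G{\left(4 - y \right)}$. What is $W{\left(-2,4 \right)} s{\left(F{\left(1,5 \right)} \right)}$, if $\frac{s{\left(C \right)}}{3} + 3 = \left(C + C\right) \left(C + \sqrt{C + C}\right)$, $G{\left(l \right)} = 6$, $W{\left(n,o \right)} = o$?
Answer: $828 + 288 \sqrt{3} \approx 1326.8$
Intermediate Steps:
$F{\left(v,y \right)} = 6$
$s{\left(C \right)} = -9 + 6 C \left(C + \sqrt{2} \sqrt{C}\right)$ ($s{\left(C \right)} = -9 + 3 \left(C + C\right) \left(C + \sqrt{C + C}\right) = -9 + 3 \cdot 2 C \left(C + \sqrt{2 C}\right) = -9 + 3 \cdot 2 C \left(C + \sqrt{2} \sqrt{C}\right) = -9 + 6 C \left(C + \sqrt{2} \sqrt{C}\right)$)
$W{\left(-2,4 \right)} s{\left(F{\left(1,5 \right)} \right)} = 4 \left(-9 + 6 \cdot 6^{2} + 6 \sqrt{2} \cdot 6^{\frac{3}{2}}\right) = 4 \left(-9 + 6 \cdot 36 + 6 \sqrt{2} \cdot 6 \sqrt{6}\right) = 4 \left(-9 + 216 + 72 \sqrt{3}\right) = 4 \left(207 + 72 \sqrt{3}\right) = 828 + 288 \sqrt{3}$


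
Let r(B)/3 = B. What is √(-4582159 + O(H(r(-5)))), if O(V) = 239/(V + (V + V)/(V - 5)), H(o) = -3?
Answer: I*√41240387/3 ≈ 2140.6*I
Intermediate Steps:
r(B) = 3*B
O(V) = 239/(V + 2*V/(-5 + V)) (O(V) = 239/(V + (2*V)/(-5 + V)) = 239/(V + 2*V/(-5 + V)))
√(-4582159 + O(H(r(-5)))) = √(-4582159 + 239*(-5 - 3)/(-3*(-3 - 3))) = √(-4582159 + 239*(-⅓)*(-8)/(-6)) = √(-4582159 + 239*(-⅓)*(-⅙)*(-8)) = √(-4582159 - 956/9) = √(-41240387/9) = I*√41240387/3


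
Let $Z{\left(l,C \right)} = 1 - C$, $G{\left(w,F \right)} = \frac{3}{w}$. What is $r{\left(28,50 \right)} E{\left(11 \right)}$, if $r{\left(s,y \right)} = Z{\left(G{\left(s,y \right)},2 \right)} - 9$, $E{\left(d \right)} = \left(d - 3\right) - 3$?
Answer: $-50$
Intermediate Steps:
$E{\left(d \right)} = -6 + d$ ($E{\left(d \right)} = \left(-3 + d\right) - 3 = -6 + d$)
$r{\left(s,y \right)} = -10$ ($r{\left(s,y \right)} = \left(1 - 2\right) - 9 = -1 - 9 = -10$)
$r{\left(28,50 \right)} E{\left(11 \right)} = - 10 \left(-6 + 11\right) = \left(-10\right) 5 = -50$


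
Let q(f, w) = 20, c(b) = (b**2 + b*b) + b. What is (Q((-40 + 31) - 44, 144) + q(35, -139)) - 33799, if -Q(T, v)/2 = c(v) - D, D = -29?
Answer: -117069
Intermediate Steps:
c(b) = b + 2*b**2 (c(b) = (b**2 + b**2) + b = 2*b**2 + b = b + 2*b**2)
Q(T, v) = -58 - 2*v*(1 + 2*v) (Q(T, v) = -2*(v*(1 + 2*v) - 1*(-29)) = -2*(v*(1 + 2*v) + 29) = -2*(29 + v*(1 + 2*v)) = -58 - 2*v*(1 + 2*v))
(Q((-40 + 31) - 44, 144) + q(35, -139)) - 33799 = ((-58 - 2*144*(1 + 2*144)) + 20) - 33799 = ((-58 - 2*144*(1 + 288)) + 20) - 33799 = ((-58 - 2*144*289) + 20) - 33799 = ((-58 - 83232) + 20) - 33799 = (-83290 + 20) - 33799 = -83270 - 33799 = -117069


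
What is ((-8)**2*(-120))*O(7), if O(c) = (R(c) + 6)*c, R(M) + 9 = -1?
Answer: 215040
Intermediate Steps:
R(M) = -10 (R(M) = -9 - 1 = -10)
O(c) = -4*c (O(c) = (-10 + 6)*c = -4*c)
((-8)**2*(-120))*O(7) = ((-8)**2*(-120))*(-4*7) = (64*(-120))*(-28) = -7680*(-28) = 215040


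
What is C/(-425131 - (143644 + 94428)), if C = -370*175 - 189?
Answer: 64939/663203 ≈ 0.097917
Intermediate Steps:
C = -64939 (C = -64750 - 189 = -64939)
C/(-425131 - (143644 + 94428)) = -64939/(-425131 - (143644 + 94428)) = -64939/(-425131 - 1*238072) = -64939/(-425131 - 238072) = -64939/(-663203) = -64939*(-1/663203) = 64939/663203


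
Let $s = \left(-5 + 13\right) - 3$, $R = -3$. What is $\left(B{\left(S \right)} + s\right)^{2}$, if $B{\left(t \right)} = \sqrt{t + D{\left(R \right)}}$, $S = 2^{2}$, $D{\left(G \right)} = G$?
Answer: $36$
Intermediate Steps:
$s = 5$ ($s = 8 - 3 = 5$)
$S = 4$
$B{\left(t \right)} = \sqrt{-3 + t}$ ($B{\left(t \right)} = \sqrt{t - 3} = \sqrt{-3 + t}$)
$\left(B{\left(S \right)} + s\right)^{2} = \left(\sqrt{-3 + 4} + 5\right)^{2} = \left(\sqrt{1} + 5\right)^{2} = \left(1 + 5\right)^{2} = 6^{2} = 36$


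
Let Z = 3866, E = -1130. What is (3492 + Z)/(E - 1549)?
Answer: -7358/2679 ≈ -2.7465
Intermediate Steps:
(3492 + Z)/(E - 1549) = (3492 + 3866)/(-1130 - 1549) = 7358/(-2679) = 7358*(-1/2679) = -7358/2679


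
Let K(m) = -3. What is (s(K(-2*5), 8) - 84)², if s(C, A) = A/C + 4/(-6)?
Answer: 68644/9 ≈ 7627.1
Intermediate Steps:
s(C, A) = -⅔ + A/C (s(C, A) = A/C + 4*(-⅙) = A/C - ⅔ = -⅔ + A/C)
(s(K(-2*5), 8) - 84)² = ((-⅔ + 8/(-3)) - 84)² = ((-⅔ + 8*(-⅓)) - 84)² = ((-⅔ - 8/3) - 84)² = (-10/3 - 84)² = (-262/3)² = 68644/9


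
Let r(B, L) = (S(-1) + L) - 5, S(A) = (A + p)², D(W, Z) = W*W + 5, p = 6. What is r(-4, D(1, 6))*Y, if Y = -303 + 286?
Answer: -442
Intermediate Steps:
D(W, Z) = 5 + W² (D(W, Z) = W² + 5 = 5 + W²)
S(A) = (6 + A)² (S(A) = (A + 6)² = (6 + A)²)
r(B, L) = 20 + L (r(B, L) = ((6 - 1)² + L) - 5 = (5² + L) - 5 = (25 + L) - 5 = 20 + L)
Y = -17
r(-4, D(1, 6))*Y = (20 + (5 + 1²))*(-17) = (20 + (5 + 1))*(-17) = (20 + 6)*(-17) = 26*(-17) = -442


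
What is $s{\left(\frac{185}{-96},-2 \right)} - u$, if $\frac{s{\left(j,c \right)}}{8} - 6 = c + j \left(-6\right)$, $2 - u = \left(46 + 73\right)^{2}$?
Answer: $\frac{28567}{2} \approx 14284.0$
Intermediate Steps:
$u = -14159$ ($u = 2 - \left(46 + 73\right)^{2} = 2 - 119^{2} = 2 - 14161 = -14159$)
$s{\left(j,c \right)} = 48 - 48 j + 8 c$ ($s{\left(j,c \right)} = 48 + 8 \left(c + j \left(-6\right)\right) = 48 + 8 \left(c - 6 j\right) = 48 + \left(- 48 j + 8 c\right) = 48 - 48 j + 8 c$)
$s{\left(\frac{185}{-96},-2 \right)} - u = \left(48 - 48 \frac{185}{-96} + 8 \left(-2\right)\right) - -14159 = \left(48 - 48 \cdot 185 \left(- \frac{1}{96}\right) - 16\right) + 14159 = \left(48 - - \frac{185}{2} - 16\right) + 14159 = \left(48 + \frac{185}{2} - 16\right) + 14159 = \frac{249}{2} + 14159 = \frac{28567}{2}$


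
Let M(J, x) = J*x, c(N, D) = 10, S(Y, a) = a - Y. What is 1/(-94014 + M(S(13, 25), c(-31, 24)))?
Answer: -1/93894 ≈ -1.0650e-5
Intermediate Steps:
1/(-94014 + M(S(13, 25), c(-31, 24))) = 1/(-94014 + (25 - 1*13)*10) = 1/(-94014 + (25 - 13)*10) = 1/(-94014 + 12*10) = 1/(-94014 + 120) = 1/(-93894) = -1/93894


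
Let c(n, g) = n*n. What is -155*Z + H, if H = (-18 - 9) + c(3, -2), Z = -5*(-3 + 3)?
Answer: -18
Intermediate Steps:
c(n, g) = n**2
Z = 0 (Z = -5*0 = 0)
H = -18 (H = (-18 - 9) + 3**2 = -27 + 9 = -18)
-155*Z + H = -155*0 - 18 = 0 - 18 = -18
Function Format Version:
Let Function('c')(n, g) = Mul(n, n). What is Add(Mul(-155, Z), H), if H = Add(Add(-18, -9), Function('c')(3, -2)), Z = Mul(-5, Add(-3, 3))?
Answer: -18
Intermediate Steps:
Function('c')(n, g) = Pow(n, 2)
Z = 0 (Z = Mul(-5, 0) = 0)
H = -18 (H = Add(Add(-18, -9), Pow(3, 2)) = Add(-27, 9) = -18)
Add(Mul(-155, Z), H) = Add(Mul(-155, 0), -18) = Add(0, -18) = -18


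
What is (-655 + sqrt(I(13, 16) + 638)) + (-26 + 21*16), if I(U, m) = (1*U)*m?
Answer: -345 + 3*sqrt(94) ≈ -315.91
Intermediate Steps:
I(U, m) = U*m
(-655 + sqrt(I(13, 16) + 638)) + (-26 + 21*16) = (-655 + sqrt(13*16 + 638)) + (-26 + 21*16) = (-655 + sqrt(208 + 638)) + (-26 + 336) = (-655 + sqrt(846)) + 310 = (-655 + 3*sqrt(94)) + 310 = -345 + 3*sqrt(94)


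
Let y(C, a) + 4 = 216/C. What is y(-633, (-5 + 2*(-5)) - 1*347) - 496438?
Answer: -104749334/211 ≈ -4.9644e+5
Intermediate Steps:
y(C, a) = -4 + 216/C
y(-633, (-5 + 2*(-5)) - 1*347) - 496438 = (-4 + 216/(-633)) - 496438 = (-4 + 216*(-1/633)) - 496438 = (-4 - 72/211) - 496438 = -916/211 - 496438 = -104749334/211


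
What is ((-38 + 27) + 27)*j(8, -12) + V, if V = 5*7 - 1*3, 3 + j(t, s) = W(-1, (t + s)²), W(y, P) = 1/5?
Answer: -64/5 ≈ -12.800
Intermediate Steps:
W(y, P) = ⅕
j(t, s) = -14/5 (j(t, s) = -3 + ⅕ = -14/5)
V = 32 (V = 35 - 3 = 32)
((-38 + 27) + 27)*j(8, -12) + V = ((-38 + 27) + 27)*(-14/5) + 32 = (-11 + 27)*(-14/5) + 32 = 16*(-14/5) + 32 = -224/5 + 32 = -64/5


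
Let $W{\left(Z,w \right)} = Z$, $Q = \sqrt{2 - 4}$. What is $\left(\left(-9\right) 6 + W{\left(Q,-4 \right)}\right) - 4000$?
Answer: $-4054 + i \sqrt{2} \approx -4054.0 + 1.4142 i$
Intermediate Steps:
$Q = i \sqrt{2}$ ($Q = \sqrt{-2} = i \sqrt{2} \approx 1.4142 i$)
$\left(\left(-9\right) 6 + W{\left(Q,-4 \right)}\right) - 4000 = \left(\left(-9\right) 6 + i \sqrt{2}\right) - 4000 = \left(-54 + i \sqrt{2}\right) - 4000 = -4054 + i \sqrt{2}$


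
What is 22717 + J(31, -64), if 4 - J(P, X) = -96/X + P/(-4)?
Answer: 90909/4 ≈ 22727.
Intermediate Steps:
J(P, X) = 4 + 96/X + P/4 (J(P, X) = 4 - (-96/X + P/(-4)) = 4 - (-96/X + P*(-1/4)) = 4 - (-96/X - P/4) = 4 + (96/X + P/4) = 4 + 96/X + P/4)
22717 + J(31, -64) = 22717 + (4 + 96/(-64) + (1/4)*31) = 22717 + (4 + 96*(-1/64) + 31/4) = 22717 + (4 - 3/2 + 31/4) = 22717 + 41/4 = 90909/4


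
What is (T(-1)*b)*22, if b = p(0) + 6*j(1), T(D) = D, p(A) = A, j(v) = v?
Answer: -132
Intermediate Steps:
b = 6 (b = 0 + 6*1 = 0 + 6 = 6)
(T(-1)*b)*22 = -1*6*22 = -6*22 = -132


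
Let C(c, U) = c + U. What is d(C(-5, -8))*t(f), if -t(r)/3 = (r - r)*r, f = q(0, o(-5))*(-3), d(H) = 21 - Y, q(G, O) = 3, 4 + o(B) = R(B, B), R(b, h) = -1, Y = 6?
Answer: 0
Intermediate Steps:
o(B) = -5 (o(B) = -4 - 1 = -5)
C(c, U) = U + c
d(H) = 15 (d(H) = 21 - 1*6 = 21 - 6 = 15)
f = -9 (f = 3*(-3) = -9)
t(r) = 0 (t(r) = -3*(r - r)*r = -0*r = -3*0 = 0)
d(C(-5, -8))*t(f) = 15*0 = 0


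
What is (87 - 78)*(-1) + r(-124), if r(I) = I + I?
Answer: -257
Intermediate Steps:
r(I) = 2*I
(87 - 78)*(-1) + r(-124) = (87 - 78)*(-1) + 2*(-124) = 9*(-1) - 248 = -9 - 248 = -257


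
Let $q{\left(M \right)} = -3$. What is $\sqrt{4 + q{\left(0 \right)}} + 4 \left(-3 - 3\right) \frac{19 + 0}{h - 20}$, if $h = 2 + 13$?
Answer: $\frac{461}{5} \approx 92.2$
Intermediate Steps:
$h = 15$
$\sqrt{4 + q{\left(0 \right)}} + 4 \left(-3 - 3\right) \frac{19 + 0}{h - 20} = \sqrt{4 - 3} + 4 \left(-3 - 3\right) \frac{19 + 0}{15 - 20} = \sqrt{1} + 4 \left(-6\right) \frac{19}{-5} = 1 - 24 \cdot 19 \left(- \frac{1}{5}\right) = 1 - - \frac{456}{5} = 1 + \frac{456}{5} = \frac{461}{5}$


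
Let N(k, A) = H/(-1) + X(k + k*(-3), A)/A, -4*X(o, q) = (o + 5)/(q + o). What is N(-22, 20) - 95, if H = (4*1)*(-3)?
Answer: -425009/5120 ≈ -83.010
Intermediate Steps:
X(o, q) = -(5 + o)/(4*(o + q)) (X(o, q) = -(o + 5)/(4*(q + o)) = -(5 + o)/(4*(o + q)))
H = -12 (H = 4*(-3) = -12)
N(k, A) = 12 + (-5 + 2*k)/(4*A*(A - 2*k)) (N(k, A) = -12/(-1) + ((-5 - (k + k*(-3)))/(4*((k + k*(-3)) + A)))/A = -12*(-1) + ((-5 - (k - 3*k))/(4*((k - 3*k) + A)))/A = 12 + ((-5 - (-2)*k)/(4*(-2*k + A)))/A = 12 + ((-5 + 2*k)/(4*(A - 2*k)))/A = 12 + (-5 + 2*k)/(4*A*(A - 2*k)))
N(-22, 20) - 95 = (¼)*(-5 + 2*(-22) + 48*20*(20 - 2*(-22)))/(20*(20 - 2*(-22))) - 95 = (¼)*(1/20)*(-5 - 44 + 48*20*(20 + 44))/(20 + 44) - 95 = (¼)*(1/20)*(-5 - 44 + 48*20*64)/64 - 95 = (¼)*(1/20)*(1/64)*(-5 - 44 + 61440) - 95 = (¼)*(1/20)*(1/64)*61391 - 95 = 61391/5120 - 95 = -425009/5120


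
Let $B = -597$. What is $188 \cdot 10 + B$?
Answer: $1283$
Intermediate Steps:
$188 \cdot 10 + B = 188 \cdot 10 - 597 = 1880 - 597 = 1283$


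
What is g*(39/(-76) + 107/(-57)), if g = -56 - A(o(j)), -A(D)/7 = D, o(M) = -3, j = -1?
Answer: 41965/228 ≈ 184.06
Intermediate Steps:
A(D) = -7*D
g = -77 (g = -56 - (-7)*(-3) = -56 - 1*21 = -56 - 21 = -77)
g*(39/(-76) + 107/(-57)) = -77*(39/(-76) + 107/(-57)) = -77*(39*(-1/76) + 107*(-1/57)) = -77*(-39/76 - 107/57) = -77*(-545/228) = 41965/228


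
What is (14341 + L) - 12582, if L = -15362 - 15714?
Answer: -29317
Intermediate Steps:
L = -31076
(14341 + L) - 12582 = (14341 - 31076) - 12582 = -16735 - 12582 = -29317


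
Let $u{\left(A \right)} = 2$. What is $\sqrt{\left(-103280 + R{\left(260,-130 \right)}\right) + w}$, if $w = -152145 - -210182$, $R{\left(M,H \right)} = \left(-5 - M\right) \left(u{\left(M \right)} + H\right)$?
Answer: $13 i \sqrt{67} \approx 106.41 i$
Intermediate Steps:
$R{\left(M,H \right)} = \left(-5 - M\right) \left(2 + H\right)$
$w = 58037$ ($w = -152145 + 210182 = 58037$)
$\sqrt{\left(-103280 + R{\left(260,-130 \right)}\right) + w} = \sqrt{\left(-103280 - \left(-120 - 33800\right)\right) + 58037} = \sqrt{\left(-103280 + \left(-10 + 650 - 520 + 33800\right)\right) + 58037} = \sqrt{\left(-103280 + 33920\right) + 58037} = \sqrt{-69360 + 58037} = \sqrt{-11323} = 13 i \sqrt{67}$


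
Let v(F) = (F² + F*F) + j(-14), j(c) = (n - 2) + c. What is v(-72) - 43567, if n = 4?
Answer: -33211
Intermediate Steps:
j(c) = 2 + c (j(c) = (4 - 2) + c = 2 + c)
v(F) = -12 + 2*F² (v(F) = (F² + F*F) + (2 - 14) = (F² + F²) - 12 = 2*F² - 12 = -12 + 2*F²)
v(-72) - 43567 = (-12 + 2*(-72)²) - 43567 = (-12 + 2*5184) - 43567 = (-12 + 10368) - 43567 = 10356 - 43567 = -33211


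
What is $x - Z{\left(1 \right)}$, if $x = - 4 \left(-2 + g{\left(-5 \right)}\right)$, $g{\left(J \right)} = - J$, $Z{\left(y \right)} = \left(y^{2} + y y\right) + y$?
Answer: $-15$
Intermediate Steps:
$Z{\left(y \right)} = y + 2 y^{2}$ ($Z{\left(y \right)} = \left(y^{2} + y^{2}\right) + y = 2 y^{2} + y = y + 2 y^{2}$)
$x = -12$ ($x = - 4 \left(-2 - -5\right) = - 4 \left(-2 + 5\right) = \left(-4\right) 3 = -12$)
$x - Z{\left(1 \right)} = -12 - 1 \left(1 + 2 \cdot 1\right) = -12 - 1 \left(1 + 2\right) = -12 - 1 \cdot 3 = -12 - 3 = -15$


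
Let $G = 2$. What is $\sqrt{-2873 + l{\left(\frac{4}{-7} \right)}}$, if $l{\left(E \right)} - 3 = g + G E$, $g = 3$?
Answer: $\frac{i \sqrt{140539}}{7} \approx 53.555 i$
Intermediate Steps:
$l{\left(E \right)} = 6 + 2 E$ ($l{\left(E \right)} = 3 + \left(3 + 2 E\right) = 6 + 2 E$)
$\sqrt{-2873 + l{\left(\frac{4}{-7} \right)}} = \sqrt{-2873 + \left(6 + 2 \frac{4}{-7}\right)} = \sqrt{-2873 + \left(6 + 2 \cdot 4 \left(- \frac{1}{7}\right)\right)} = \sqrt{-2873 + \left(6 + 2 \left(- \frac{4}{7}\right)\right)} = \sqrt{-2873 + \left(6 - \frac{8}{7}\right)} = \sqrt{-2873 + \frac{34}{7}} = \sqrt{- \frac{20077}{7}} = \frac{i \sqrt{140539}}{7}$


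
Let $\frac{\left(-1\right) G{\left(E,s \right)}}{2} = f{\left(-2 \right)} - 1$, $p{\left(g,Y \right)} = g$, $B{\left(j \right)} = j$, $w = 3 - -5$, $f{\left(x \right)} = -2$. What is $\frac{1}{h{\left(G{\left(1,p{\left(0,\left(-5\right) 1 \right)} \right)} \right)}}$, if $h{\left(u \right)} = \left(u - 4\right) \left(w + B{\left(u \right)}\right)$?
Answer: $\frac{1}{28} \approx 0.035714$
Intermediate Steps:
$w = 8$ ($w = 3 + 5 = 8$)
$G{\left(E,s \right)} = 6$ ($G{\left(E,s \right)} = - 2 \left(-2 - 1\right) = \left(-2\right) \left(-3\right) = 6$)
$h{\left(u \right)} = \left(-4 + u\right) \left(8 + u\right)$ ($h{\left(u \right)} = \left(u - 4\right) \left(8 + u\right) = \left(-4 + u\right) \left(8 + u\right)$)
$\frac{1}{h{\left(G{\left(1,p{\left(0,\left(-5\right) 1 \right)} \right)} \right)}} = \frac{1}{-32 + 6^{2} + 4 \cdot 6} = \frac{1}{-32 + 36 + 24} = \frac{1}{28}$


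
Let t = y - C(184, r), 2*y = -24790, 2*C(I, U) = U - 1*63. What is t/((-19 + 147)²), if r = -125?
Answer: -12301/16384 ≈ -0.75079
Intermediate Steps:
C(I, U) = -63/2 + U/2 (C(I, U) = (U - 1*63)/2 = (U - 63)/2 = (-63 + U)/2 = -63/2 + U/2)
y = -12395 (y = (½)*(-24790) = -12395)
t = -12301 (t = -12395 - (-63/2 + (½)*(-125)) = -12395 - (-63/2 - 125/2) = -12395 - 1*(-94) = -12395 + 94 = -12301)
t/((-19 + 147)²) = -12301/(-19 + 147)² = -12301/(128²) = -12301/16384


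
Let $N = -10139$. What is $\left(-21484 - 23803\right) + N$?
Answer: $-55426$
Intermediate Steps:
$\left(-21484 - 23803\right) + N = \left(-21484 - 23803\right) - 10139 = -45287 - 10139 = -55426$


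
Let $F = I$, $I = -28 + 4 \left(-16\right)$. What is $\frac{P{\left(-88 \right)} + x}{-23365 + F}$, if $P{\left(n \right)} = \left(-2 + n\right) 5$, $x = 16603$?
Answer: $- \frac{16153}{23457} \approx -0.68862$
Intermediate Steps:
$I = -92$ ($I = -28 - 64 = -92$)
$P{\left(n \right)} = -10 + 5 n$
$F = -92$
$\frac{P{\left(-88 \right)} + x}{-23365 + F} = \frac{\left(-10 + 5 \left(-88\right)\right) + 16603}{-23365 - 92} = \frac{\left(-10 - 440\right) + 16603}{-23457} = \left(-450 + 16603\right) \left(- \frac{1}{23457}\right) = 16153 \left(- \frac{1}{23457}\right) = - \frac{16153}{23457}$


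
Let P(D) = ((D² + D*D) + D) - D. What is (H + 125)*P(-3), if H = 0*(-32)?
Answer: 2250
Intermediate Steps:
P(D) = 2*D² (P(D) = ((D² + D²) + D) - D = (2*D² + D) - D = (D + 2*D²) - D = 2*D²)
H = 0
(H + 125)*P(-3) = (0 + 125)*(2*(-3)²) = 125*(2*9) = 125*18 = 2250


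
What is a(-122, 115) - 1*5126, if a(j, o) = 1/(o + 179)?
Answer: -1507043/294 ≈ -5126.0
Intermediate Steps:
a(j, o) = 1/(179 + o)
a(-122, 115) - 1*5126 = 1/(179 + 115) - 1*5126 = 1/294 - 5126 = -1507043/294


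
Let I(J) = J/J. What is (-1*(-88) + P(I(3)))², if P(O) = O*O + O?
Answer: 8100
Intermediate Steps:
I(J) = 1
P(O) = O + O² (P(O) = O² + O = O + O²)
(-1*(-88) + P(I(3)))² = (-1*(-88) + 1*(1 + 1))² = (88 + 1*2)² = (88 + 2)² = 90² = 8100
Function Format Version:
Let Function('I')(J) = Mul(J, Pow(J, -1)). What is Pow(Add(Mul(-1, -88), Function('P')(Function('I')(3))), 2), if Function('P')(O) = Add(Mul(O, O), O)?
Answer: 8100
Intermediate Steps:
Function('I')(J) = 1
Function('P')(O) = Add(O, Pow(O, 2)) (Function('P')(O) = Add(Pow(O, 2), O) = Add(O, Pow(O, 2)))
Pow(Add(Mul(-1, -88), Function('P')(Function('I')(3))), 2) = Pow(Add(Mul(-1, -88), Mul(1, Add(1, 1))), 2) = Pow(Add(88, Mul(1, 2)), 2) = Pow(Add(88, 2), 2) = Pow(90, 2) = 8100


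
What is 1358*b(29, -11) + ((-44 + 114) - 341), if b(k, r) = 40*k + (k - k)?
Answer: 1575009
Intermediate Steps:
b(k, r) = 40*k (b(k, r) = 40*k + 0 = 40*k)
1358*b(29, -11) + ((-44 + 114) - 341) = 1358*(40*29) + ((-44 + 114) - 341) = 1358*1160 + (70 - 341) = 1575280 - 271 = 1575009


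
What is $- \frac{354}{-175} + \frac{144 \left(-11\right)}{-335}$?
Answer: $\frac{79158}{11725} \approx 6.7512$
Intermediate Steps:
$- \frac{354}{-175} + \frac{144 \left(-11\right)}{-335} = \left(-354\right) \left(- \frac{1}{175}\right) - - \frac{1584}{335} = \frac{354}{175} + \frac{1584}{335} = \frac{79158}{11725}$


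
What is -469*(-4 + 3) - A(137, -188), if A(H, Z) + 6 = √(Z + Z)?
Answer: 475 - 2*I*√94 ≈ 475.0 - 19.391*I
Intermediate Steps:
A(H, Z) = -6 + √2*√Z (A(H, Z) = -6 + √(Z + Z) = -6 + √(2*Z) = -6 + √2*√Z)
-469*(-4 + 3) - A(137, -188) = -469*(-4 + 3) - (-6 + √2*√(-188)) = -469*(-1) - (-6 + √2*(2*I*√47)) = -67*(-7) - (-6 + 2*I*√94) = 469 + (6 - 2*I*√94) = 475 - 2*I*√94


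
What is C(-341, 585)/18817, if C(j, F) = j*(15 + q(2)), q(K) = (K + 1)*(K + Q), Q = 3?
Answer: -330/607 ≈ -0.54366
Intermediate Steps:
q(K) = (1 + K)*(3 + K) (q(K) = (K + 1)*(K + 3) = (1 + K)*(3 + K))
C(j, F) = 30*j (C(j, F) = j*(15 + (3 + 2² + 4*2)) = j*(15 + (3 + 4 + 8)) = j*(15 + 15) = j*30 = 30*j)
C(-341, 585)/18817 = (30*(-341))/18817 = -10230*1/18817 = -330/607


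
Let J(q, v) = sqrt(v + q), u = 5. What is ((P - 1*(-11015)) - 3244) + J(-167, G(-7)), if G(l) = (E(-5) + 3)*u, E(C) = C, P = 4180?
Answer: 11951 + I*sqrt(177) ≈ 11951.0 + 13.304*I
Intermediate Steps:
G(l) = -10 (G(l) = (-5 + 3)*5 = -2*5 = -10)
J(q, v) = sqrt(q + v)
((P - 1*(-11015)) - 3244) + J(-167, G(-7)) = ((4180 - 1*(-11015)) - 3244) + sqrt(-167 - 10) = ((4180 + 11015) - 3244) + sqrt(-177) = (15195 - 3244) + I*sqrt(177) = 11951 + I*sqrt(177)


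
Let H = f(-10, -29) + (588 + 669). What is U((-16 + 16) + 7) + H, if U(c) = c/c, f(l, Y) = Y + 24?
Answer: 1253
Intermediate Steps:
f(l, Y) = 24 + Y
U(c) = 1
H = 1252 (H = (24 - 29) + (588 + 669) = -5 + 1257 = 1252)
U((-16 + 16) + 7) + H = 1 + 1252 = 1253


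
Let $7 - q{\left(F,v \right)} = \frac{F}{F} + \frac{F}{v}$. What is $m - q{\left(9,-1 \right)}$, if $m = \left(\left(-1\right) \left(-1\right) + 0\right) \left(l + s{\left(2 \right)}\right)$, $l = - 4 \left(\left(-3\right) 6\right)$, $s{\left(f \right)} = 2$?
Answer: $59$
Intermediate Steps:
$q{\left(F,v \right)} = 6 - \frac{F}{v}$ ($q{\left(F,v \right)} = 7 - \left(\frac{F}{F} + \frac{F}{v}\right) = 7 - \left(1 + \frac{F}{v}\right) = 6 - \frac{F}{v}$)
$l = 72$ ($l = \left(-4\right) \left(-18\right) = 72$)
$m = 74$ ($m = \left(\left(-1\right) \left(-1\right) + 0\right) \left(72 + 2\right) = \left(1 + 0\right) 74 = 1 \cdot 74 = 74$)
$m - q{\left(9,-1 \right)} = 74 - \left(6 - \frac{9}{-1}\right) = 74 - \left(6 - 9 \left(-1\right)\right) = 74 - \left(6 + 9\right) = 74 - 15 = 59$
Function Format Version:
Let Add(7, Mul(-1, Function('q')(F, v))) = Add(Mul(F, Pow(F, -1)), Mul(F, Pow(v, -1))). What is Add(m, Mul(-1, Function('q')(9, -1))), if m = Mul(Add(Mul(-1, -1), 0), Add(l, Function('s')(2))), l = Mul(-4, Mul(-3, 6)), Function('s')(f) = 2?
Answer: 59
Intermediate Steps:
Function('q')(F, v) = Add(6, Mul(-1, F, Pow(v, -1))) (Function('q')(F, v) = Add(7, Mul(-1, Add(Mul(F, Pow(F, -1)), Mul(F, Pow(v, -1))))) = Add(7, Mul(-1, Add(1, Mul(F, Pow(v, -1))))) = Add(7, Add(-1, Mul(-1, F, Pow(v, -1)))) = Add(6, Mul(-1, F, Pow(v, -1))))
l = 72 (l = Mul(-4, -18) = 72)
m = 74 (m = Mul(Add(Mul(-1, -1), 0), Add(72, 2)) = Mul(Add(1, 0), 74) = Mul(1, 74) = 74)
Add(m, Mul(-1, Function('q')(9, -1))) = Add(74, Mul(-1, Add(6, Mul(-1, 9, Pow(-1, -1))))) = Add(74, Mul(-1, Add(6, Mul(-1, 9, -1)))) = Add(74, Mul(-1, Add(6, 9))) = Add(74, Mul(-1, 15)) = Add(74, -15) = 59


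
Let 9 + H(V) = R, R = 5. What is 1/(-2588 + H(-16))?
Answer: -1/2592 ≈ -0.00038580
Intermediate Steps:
H(V) = -4 (H(V) = -9 + 5 = -4)
1/(-2588 + H(-16)) = 1/(-2588 - 4) = 1/(-2592) = -1/2592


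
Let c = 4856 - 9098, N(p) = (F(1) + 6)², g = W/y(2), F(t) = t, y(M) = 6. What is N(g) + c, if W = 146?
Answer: -4193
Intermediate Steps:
g = 73/3 (g = 146/6 = 146*(⅙) = 73/3 ≈ 24.333)
N(p) = 49 (N(p) = (1 + 6)² = 7² = 49)
c = -4242
N(g) + c = 49 - 4242 = -4193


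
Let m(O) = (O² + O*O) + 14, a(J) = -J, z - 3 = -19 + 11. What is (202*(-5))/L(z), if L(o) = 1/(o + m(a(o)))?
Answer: -59590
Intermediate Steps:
z = -5 (z = 3 + (-19 + 11) = 3 - 8 = -5)
m(O) = 14 + 2*O² (m(O) = (O² + O²) + 14 = 2*O² + 14 = 14 + 2*O²)
L(o) = 1/(14 + o + 2*o²) (L(o) = 1/(o + (14 + 2*(-o)²)) = 1/(o + (14 + 2*o²)) = 1/(14 + o + 2*o²))
(202*(-5))/L(z) = (202*(-5))/(1/(14 - 5 + 2*(-5)²)) = -1010/(1/(14 - 5 + 2*25)) = -1010/(1/(14 - 5 + 50)) = -1010/(1/59) = -1010/1/59 = -1010*59 = -59590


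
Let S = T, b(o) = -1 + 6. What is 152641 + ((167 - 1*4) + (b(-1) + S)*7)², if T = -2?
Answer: 186497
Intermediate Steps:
b(o) = 5
S = -2
152641 + ((167 - 1*4) + (b(-1) + S)*7)² = 152641 + ((167 - 1*4) + (5 - 2)*7)² = 152641 + ((167 - 4) + 3*7)² = 152641 + (163 + 21)² = 152641 + 184² = 152641 + 33856 = 186497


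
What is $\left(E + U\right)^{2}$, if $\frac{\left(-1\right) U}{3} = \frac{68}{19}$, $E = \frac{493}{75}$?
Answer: $\frac{35200489}{2030625} \approx 17.335$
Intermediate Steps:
$E = \frac{493}{75}$ ($E = 493 \cdot \frac{1}{75} = \frac{493}{75} \approx 6.5733$)
$U = - \frac{204}{19}$ ($U = - 3 \cdot \frac{68}{19} = - 3 \cdot 68 \cdot \frac{1}{19} = \left(-3\right) \frac{68}{19} = - \frac{204}{19} \approx -10.737$)
$\left(E + U\right)^{2} = \left(\frac{493}{75} - \frac{204}{19}\right)^{2} = \left(- \frac{5933}{1425}\right)^{2} = \frac{35200489}{2030625}$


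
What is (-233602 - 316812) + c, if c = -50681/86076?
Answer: -47377486145/86076 ≈ -5.5042e+5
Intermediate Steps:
c = -50681/86076 (c = -50681*1/86076 = -50681/86076 ≈ -0.58879)
(-233602 - 316812) + c = (-233602 - 316812) - 50681/86076 = -550414 - 50681/86076 = -47377486145/86076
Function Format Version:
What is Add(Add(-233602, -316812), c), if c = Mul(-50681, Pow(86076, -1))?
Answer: Rational(-47377486145, 86076) ≈ -5.5042e+5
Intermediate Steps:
c = Rational(-50681, 86076) (c = Mul(-50681, Rational(1, 86076)) = Rational(-50681, 86076) ≈ -0.58879)
Add(Add(-233602, -316812), c) = Add(Add(-233602, -316812), Rational(-50681, 86076)) = Add(-550414, Rational(-50681, 86076)) = Rational(-47377486145, 86076)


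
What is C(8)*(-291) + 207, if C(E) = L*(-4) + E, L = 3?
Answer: 1371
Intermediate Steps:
C(E) = -12 + E (C(E) = 3*(-4) + E = -12 + E)
C(8)*(-291) + 207 = (-12 + 8)*(-291) + 207 = -4*(-291) + 207 = 1164 + 207 = 1371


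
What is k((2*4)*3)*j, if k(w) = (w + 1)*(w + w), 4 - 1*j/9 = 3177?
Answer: -34268400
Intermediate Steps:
j = -28557 (j = 36 - 9*3177 = 36 - 28593 = -28557)
k(w) = 2*w*(1 + w) (k(w) = (1 + w)*(2*w) = 2*w*(1 + w))
k((2*4)*3)*j = (2*((2*4)*3)*(1 + (2*4)*3))*(-28557) = (2*(8*3)*(1 + 8*3))*(-28557) = (2*24*(1 + 24))*(-28557) = (2*24*25)*(-28557) = 1200*(-28557) = -34268400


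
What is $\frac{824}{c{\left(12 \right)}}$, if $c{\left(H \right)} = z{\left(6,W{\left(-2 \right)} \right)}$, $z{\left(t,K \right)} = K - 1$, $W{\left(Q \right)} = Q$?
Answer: $- \frac{824}{3} \approx -274.67$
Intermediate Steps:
$z{\left(t,K \right)} = -1 + K$ ($z{\left(t,K \right)} = K - 1 = -1 + K$)
$c{\left(H \right)} = -3$ ($c{\left(H \right)} = -1 - 2 = -3$)
$\frac{824}{c{\left(12 \right)}} = \frac{824}{-3} = 824 \left(- \frac{1}{3}\right) = - \frac{824}{3}$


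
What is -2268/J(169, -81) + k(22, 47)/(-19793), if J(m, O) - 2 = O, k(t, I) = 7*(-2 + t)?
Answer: 44879464/1563647 ≈ 28.702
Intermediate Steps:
k(t, I) = -14 + 7*t
J(m, O) = 2 + O
-2268/J(169, -81) + k(22, 47)/(-19793) = -2268/(2 - 81) + (-14 + 7*22)/(-19793) = -2268/(-79) + (-14 + 154)*(-1/19793) = -2268*(-1/79) + 140*(-1/19793) = 2268/79 - 140/19793 = 44879464/1563647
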